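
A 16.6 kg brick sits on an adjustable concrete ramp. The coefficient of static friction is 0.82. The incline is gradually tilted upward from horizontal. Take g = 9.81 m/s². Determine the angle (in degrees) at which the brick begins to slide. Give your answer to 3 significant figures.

At the threshold of sliding, static friction is at its maximum μ_s N and exactly balances the weight component along the incline: mg sin θ = μ_s mg cos θ.
Hence tan θ = μ_s = 0.82, so θ = arctan(0.82) = 39.3518°.

39.4°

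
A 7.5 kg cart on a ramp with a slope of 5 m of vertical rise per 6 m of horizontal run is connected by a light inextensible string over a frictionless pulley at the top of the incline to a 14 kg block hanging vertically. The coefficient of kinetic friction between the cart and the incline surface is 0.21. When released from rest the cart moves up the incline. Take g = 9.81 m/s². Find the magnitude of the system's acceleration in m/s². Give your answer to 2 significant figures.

3.6 m/s²

For the cart on the incline: the weight component along the slope is m₁g sin 39.81° = 7.5 × 9.81 × 0.6402 = 47.103 N and the normal force is N = m₁g cos 39.81° = 56.522 N.
Kinetic friction opposes the cart's motion up the incline: f = μN = 0.21 × 56.522 = 11.870 N acting down the slope.
Newton's second law for the cart (up-slope positive): T − 47.103 − 11.870 = 7.5 a. For the hanging block (downward positive): 14 × 9.81 − T = 14 a.
Adding the two equations eliminates T: 78.367 = 21.5 a, so a = 3.6450 m/s².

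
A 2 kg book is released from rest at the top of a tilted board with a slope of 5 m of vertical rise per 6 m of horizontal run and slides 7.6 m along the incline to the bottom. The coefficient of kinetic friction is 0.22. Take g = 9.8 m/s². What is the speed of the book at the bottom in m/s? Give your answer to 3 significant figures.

The weight component along the incline is mg sin 39.81° = 12.548 N and the normal force is N = mg cos 39.81° = 15.057 N.
Friction up the slope is f = μN = 0.22 × 15.057 = 3.313 N, so the net downslope force is 12.548 − 3.313 = 9.235 N and a = 9.235 / 2 = 4.6175 m/s².
Starting from rest over a distance of 7.6 m, v² = 2aL = 2 × 4.6175 × 7.6 = 70.1860, so v = 8.3777 m/s.

8.38 m/s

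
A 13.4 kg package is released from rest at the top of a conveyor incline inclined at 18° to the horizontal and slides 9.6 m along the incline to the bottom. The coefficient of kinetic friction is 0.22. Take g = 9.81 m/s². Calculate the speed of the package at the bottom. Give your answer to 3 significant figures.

The weight component along the incline is mg sin 18° = 40.622 N and the normal force is N = mg cos 18° = 125.020 N.
Friction up the slope is f = μN = 0.22 × 125.020 = 27.504 N, so the net downslope force is 40.622 − 27.504 = 13.118 N and a = 13.118 / 13.4 = 0.9790 m/s².
Starting from rest over a distance of 9.6 m, v² = 2aL = 2 × 0.9790 × 9.6 = 18.7968, so v = 4.3355 m/s.

4.34 m/s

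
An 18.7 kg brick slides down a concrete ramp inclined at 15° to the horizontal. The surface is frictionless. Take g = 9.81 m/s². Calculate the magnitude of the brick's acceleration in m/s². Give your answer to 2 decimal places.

Resolving the weight along the incline: the component pulling the brick down the slope is mg sin 15° = 18.7 × 9.81 × 0.2588 = 47.476 N, and the normal force is N = mg cos 15° = 18.7 × 9.81 × 0.9659 = 177.191 N.
With no friction the net force along the incline is 47.476 N, so a = g sin 15° = 47.476 / 18.7 = 2.5388 m/s².

2.54 m/s²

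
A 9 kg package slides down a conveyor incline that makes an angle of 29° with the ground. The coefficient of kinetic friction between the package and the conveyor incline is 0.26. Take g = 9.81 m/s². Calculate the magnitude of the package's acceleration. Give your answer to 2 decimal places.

2.53 m/s²

Resolving the weight along the incline: the component pulling the package down the slope is mg sin 29° = 9 × 9.81 × 0.4848 = 42.803 N, and the normal force is N = mg cos 29° = 9 × 9.81 × 0.8746 = 77.218 N.
Kinetic friction acts up the slope with magnitude f = μN = 0.26 × 77.218 = 20.077 N.
Net force along the incline is 42.803 − 20.077 = 22.726 N, so a = 22.726 / 9 = 2.5251 m/s².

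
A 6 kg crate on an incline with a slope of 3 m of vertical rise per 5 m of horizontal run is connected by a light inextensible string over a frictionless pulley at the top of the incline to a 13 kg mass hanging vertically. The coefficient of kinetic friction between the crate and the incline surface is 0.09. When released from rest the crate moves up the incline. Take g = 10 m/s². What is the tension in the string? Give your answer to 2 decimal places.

65.34 N

For the crate on the incline: the weight component along the slope is m₁g sin 30.96° = 6 × 10 × 0.5145 = 30.870 N and the normal force is N = m₁g cos 30.96° = 51.450 N.
Kinetic friction opposes the crate's motion up the incline: f = μN = 0.09 × 51.450 = 4.631 N acting down the slope.
Newton's second law for the crate (up-slope positive): T − 30.870 − 4.631 = 6 a. For the hanging mass (downward positive): 13 × 10 − T = 13 a.
Adding the two equations eliminates T: 94.499 = 19 a, so a = 4.9736 m/s².
Then from the hanging mass's equation, T = 13 × (10 − 4.9736) = 65.343 N.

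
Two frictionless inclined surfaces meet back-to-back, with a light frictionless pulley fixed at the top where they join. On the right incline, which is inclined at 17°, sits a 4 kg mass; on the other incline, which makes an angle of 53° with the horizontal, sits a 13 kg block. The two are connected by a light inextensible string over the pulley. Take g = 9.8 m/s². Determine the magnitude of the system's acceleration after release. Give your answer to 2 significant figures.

Resolve each weight along its own incline: the 4 kg mass has component 4 × 9.8 × sin 17° = 11.461 N down its slope, and the 13 kg mass has 13 × 9.8 × sin 53° = 101.746 N down its slope.
The 13 kg side's 101.746 N exceeds the other side's 11.461 N, so that mass slides down and the 4 kg mass slides up. Taking that direction as positive, Newton's second law for the whole system gives 101.746 − 11.461 = (4 + 13) a, so a = 90.285 / 17 = 5.3109 m/s².

5.3 m/s²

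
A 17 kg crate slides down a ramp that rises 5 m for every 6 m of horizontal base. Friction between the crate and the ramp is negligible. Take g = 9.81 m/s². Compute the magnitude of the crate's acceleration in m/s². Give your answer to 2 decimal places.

Resolving the weight along the incline: the component pulling the crate down the slope is mg sin 39.81° = 17 × 9.81 × 0.6402 = 106.766 N, and the normal force is N = mg cos 39.81° = 17 × 9.81 × 0.7682 = 128.113 N.
With no friction the net force along the incline is 106.766 N, so a = g sin 39.81° = 106.766 / 17 = 6.2804 m/s².

6.28 m/s²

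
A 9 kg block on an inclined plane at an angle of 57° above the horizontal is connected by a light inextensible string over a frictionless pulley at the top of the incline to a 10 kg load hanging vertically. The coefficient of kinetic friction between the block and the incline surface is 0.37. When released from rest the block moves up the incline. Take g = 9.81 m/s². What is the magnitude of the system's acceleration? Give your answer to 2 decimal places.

For the block on the incline: the weight component along the slope is m₁g sin 57° = 9 × 9.81 × 0.8387 = 74.049 N and the normal force is N = m₁g cos 57° = 48.086 N.
Kinetic friction opposes the block's motion up the incline: f = μN = 0.37 × 48.086 = 17.792 N acting down the slope.
Newton's second law for the block (up-slope positive): T − 74.049 − 17.792 = 9 a. For the hanging load (downward positive): 10 × 9.81 − T = 10 a.
Adding the two equations eliminates T: 6.259 = 19 a, so a = 0.3294 m/s².

0.33 m/s²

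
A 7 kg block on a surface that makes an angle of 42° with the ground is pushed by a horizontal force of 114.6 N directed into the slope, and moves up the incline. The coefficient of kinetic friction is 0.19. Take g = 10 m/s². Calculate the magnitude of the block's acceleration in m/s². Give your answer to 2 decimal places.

1.98 m/s²

The horizontal push has components F cos 42° = 114.6 × 0.7431 = 85.159 N up the incline and F sin 42° = 114.6 × 0.6691 = 76.679 N pressing into the surface.
The normal force is therefore N = mg cos 42° + F sin 42° = 52.017 + 76.679 = 128.696 N, and kinetic friction down the slope is μN = 0.19 × 128.696 = 24.452 N.
Along the incline: F cos 42° − mg sin 42° − μN = ma, so 85.159 − 46.837 − 24.452 = 7 a, giving a = 1.9814 m/s².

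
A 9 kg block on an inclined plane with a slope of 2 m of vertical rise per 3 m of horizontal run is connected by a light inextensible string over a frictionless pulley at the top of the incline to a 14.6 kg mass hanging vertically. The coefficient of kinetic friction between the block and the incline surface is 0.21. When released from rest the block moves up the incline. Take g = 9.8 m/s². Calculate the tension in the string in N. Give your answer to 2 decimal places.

94.37 N

For the block on the incline: the weight component along the slope is m₁g sin 33.69° = 9 × 9.8 × 0.5547 = 48.925 N and the normal force is N = m₁g cos 33.69° = 73.387 N.
Kinetic friction opposes the block's motion up the incline: f = μN = 0.21 × 73.387 = 15.411 N acting down the slope.
Newton's second law for the block (up-slope positive): T − 48.925 − 15.411 = 9 a. For the hanging mass (downward positive): 14.6 × 9.8 − T = 14.6 a.
Adding the two equations eliminates T: 78.744 = 23.6 a, so a = 3.3366 m/s².
Then from the hanging mass's equation, T = 14.6 × (9.8 − 3.3366) = 94.366 N.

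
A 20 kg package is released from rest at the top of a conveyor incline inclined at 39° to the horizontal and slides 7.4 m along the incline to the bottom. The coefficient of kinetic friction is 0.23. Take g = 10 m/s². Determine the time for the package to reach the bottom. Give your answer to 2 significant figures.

1.8 s

The weight component along the incline is mg sin 39° = 125.864 N and the normal force is N = mg cos 39° = 155.429 N.
Friction up the slope is f = μN = 0.23 × 155.429 = 35.749 N, so the net downslope force is 125.864 − 35.749 = 90.115 N and a = 90.115 / 20 = 4.5057 m/s².
Starting from rest, L = ½at², so t = √(2L/a) = √(2 × 7.4 / 4.5057) = 1.8124 s.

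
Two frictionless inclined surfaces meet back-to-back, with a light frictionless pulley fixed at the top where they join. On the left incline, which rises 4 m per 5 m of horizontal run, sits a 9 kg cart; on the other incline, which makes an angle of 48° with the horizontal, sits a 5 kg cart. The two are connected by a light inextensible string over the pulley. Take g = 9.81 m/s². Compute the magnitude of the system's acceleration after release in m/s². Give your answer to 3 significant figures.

Resolve each weight along its own incline: the 9 kg mass has component 9 × 9.81 × sin 38.66° = 55.154 N down its slope, and the 5 kg mass has 5 × 9.81 × sin 48° = 36.451 N down its slope.
The 9 kg side's 55.154 N exceeds the other side's 36.451 N, so that mass slides down and the 5 kg mass slides up. Taking that direction as positive, Newton's second law for the whole system gives 55.154 − 36.451 = (9 + 5) a, so a = 18.703 / 14 = 1.3359 m/s².

1.34 m/s²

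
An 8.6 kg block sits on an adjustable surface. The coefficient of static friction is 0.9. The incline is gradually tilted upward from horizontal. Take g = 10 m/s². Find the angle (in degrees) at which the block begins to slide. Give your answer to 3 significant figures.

At the threshold of sliding, static friction is at its maximum μ_s N and exactly balances the weight component along the incline: mg sin θ = μ_s mg cos θ.
Hence tan θ = μ_s = 0.9, so θ = arctan(0.9) = 41.9872°.

42.0°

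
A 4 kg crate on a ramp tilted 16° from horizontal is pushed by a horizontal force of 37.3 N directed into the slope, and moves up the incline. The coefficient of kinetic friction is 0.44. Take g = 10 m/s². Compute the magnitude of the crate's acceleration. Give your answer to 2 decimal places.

0.85 m/s²

The horizontal push has components F cos 16° = 37.3 × 0.9613 = 35.856 N up the incline and F sin 16° = 37.3 × 0.2756 = 10.280 N pressing into the surface.
The normal force is therefore N = mg cos 16° + F sin 16° = 38.452 + 10.280 = 48.732 N, and kinetic friction down the slope is μN = 0.44 × 48.732 = 21.442 N.
Along the incline: F cos 16° − mg sin 16° − μN = ma, so 35.856 − 11.024 − 21.442 = 4 a, giving a = 0.8475 m/s².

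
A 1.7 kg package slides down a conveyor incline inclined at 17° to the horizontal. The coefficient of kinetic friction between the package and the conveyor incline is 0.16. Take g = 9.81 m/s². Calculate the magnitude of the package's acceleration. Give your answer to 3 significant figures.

Resolving the weight along the incline: the component pulling the package down the slope is mg sin 17° = 1.7 × 9.81 × 0.2924 = 4.876 N, and the normal force is N = mg cos 17° = 1.7 × 9.81 × 0.9563 = 15.948 N.
Kinetic friction acts up the slope with magnitude f = μN = 0.16 × 15.948 = 2.552 N.
Net force along the incline is 4.876 − 2.552 = 2.324 N, so a = 2.324 / 1.7 = 1.3671 m/s².

1.37 m/s²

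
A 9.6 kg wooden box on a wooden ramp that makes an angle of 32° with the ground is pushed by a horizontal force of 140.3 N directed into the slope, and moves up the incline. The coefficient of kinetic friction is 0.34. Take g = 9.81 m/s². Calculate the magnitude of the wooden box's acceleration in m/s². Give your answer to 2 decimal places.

1.73 m/s²

The horizontal push has components F cos 32° = 140.3 × 0.8480 = 118.974 N up the incline and F sin 32° = 140.3 × 0.5299 = 74.345 N pressing into the surface.
The normal force is therefore N = mg cos 32° + F sin 32° = 79.861 + 74.345 = 154.206 N, and kinetic friction down the slope is μN = 0.34 × 154.206 = 52.430 N.
Along the incline: F cos 32° − mg sin 32° − μN = ma, so 118.974 − 49.904 − 52.430 = 9.6 a, giving a = 1.7333 m/s².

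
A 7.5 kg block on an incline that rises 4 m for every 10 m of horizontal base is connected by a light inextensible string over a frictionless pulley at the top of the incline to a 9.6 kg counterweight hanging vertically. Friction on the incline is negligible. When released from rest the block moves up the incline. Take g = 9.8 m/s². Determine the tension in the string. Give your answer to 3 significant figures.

For the block on the incline: the weight component along the slope is m₁g sin 21.80° = 7.5 × 9.8 × 0.3714 = 27.298 N and the normal force is N = m₁g cos 21.80° = 68.243 N.
Newton's second law for the block (up-slope positive): T − 27.298 = 7.5 a. For the hanging counterweight (downward positive): 9.6 × 9.8 − T = 9.6 a.
Adding the two equations eliminates T: 66.782 = 17.1 a, so a = 3.9054 m/s².
Then from the hanging counterweight's equation, T = 9.6 × (9.8 − 3.9054) = 56.588 N.

56.6 N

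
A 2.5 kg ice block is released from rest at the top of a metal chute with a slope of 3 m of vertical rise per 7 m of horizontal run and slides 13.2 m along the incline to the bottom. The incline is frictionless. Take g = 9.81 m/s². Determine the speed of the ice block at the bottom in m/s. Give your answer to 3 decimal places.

The weight component along the incline is mg sin 23.20° = 9.661 N and the normal force is N = mg cos 23.20° = 22.542 N.
With no friction, a = g sin 23.20° = 3.8643 m/s².
Starting from rest over a distance of 13.2 m, v² = 2aL = 2 × 3.8643 × 13.2 = 102.0175, so v = 10.1004 m/s.

10.100 m/s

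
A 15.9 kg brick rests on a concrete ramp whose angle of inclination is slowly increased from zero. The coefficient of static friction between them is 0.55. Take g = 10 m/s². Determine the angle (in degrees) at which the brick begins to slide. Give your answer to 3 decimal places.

28.811°

At the threshold of sliding, static friction is at its maximum μ_s N and exactly balances the weight component along the incline: mg sin θ = μ_s mg cos θ.
Hence tan θ = μ_s = 0.55, so θ = arctan(0.55) = 28.8108°.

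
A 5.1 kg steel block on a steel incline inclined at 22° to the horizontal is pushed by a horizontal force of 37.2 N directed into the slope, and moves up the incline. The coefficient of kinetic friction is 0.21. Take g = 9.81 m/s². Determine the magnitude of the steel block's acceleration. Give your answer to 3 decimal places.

The horizontal push has components F cos 22° = 37.2 × 0.9272 = 34.492 N up the incline and F sin 22° = 37.2 × 0.3746 = 13.935 N pressing into the surface.
The normal force is therefore N = mg cos 22° + F sin 22° = 46.389 + 13.935 = 60.324 N, and kinetic friction down the slope is μN = 0.21 × 60.324 = 12.668 N.
Along the incline: F cos 22° − mg sin 22° − μN = ma, so 34.492 − 18.742 − 12.668 = 5.1 a, giving a = 0.6043 m/s².

0.604 m/s²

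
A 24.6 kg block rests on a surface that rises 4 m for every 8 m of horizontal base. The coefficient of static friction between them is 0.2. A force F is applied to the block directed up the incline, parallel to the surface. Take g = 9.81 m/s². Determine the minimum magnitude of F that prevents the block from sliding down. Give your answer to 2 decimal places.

64.75 N

The normal force is N = mg cos 26.57° = 215.849 N. With F at its minimum the block is on the verge of sliding down, so static friction is at its maximum μ_s N = 0.2 × 215.849 = 43.170 N and acts up the slope.
Equilibrium along the incline: F + μ_s N = mg sin 26.57°, so F = 107.924 − 43.170 = 64.754 N.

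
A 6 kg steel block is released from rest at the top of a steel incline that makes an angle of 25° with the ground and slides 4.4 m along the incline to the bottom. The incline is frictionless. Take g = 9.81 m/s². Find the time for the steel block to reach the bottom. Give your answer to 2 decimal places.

1.46 s

The weight component along the incline is mg sin 25° = 24.875 N and the normal force is N = mg cos 25° = 53.345 N.
With no friction, a = g sin 25° = 4.1459 m/s².
Starting from rest, L = ½at², so t = √(2L/a) = √(2 × 4.4 / 4.1459) = 1.4569 s.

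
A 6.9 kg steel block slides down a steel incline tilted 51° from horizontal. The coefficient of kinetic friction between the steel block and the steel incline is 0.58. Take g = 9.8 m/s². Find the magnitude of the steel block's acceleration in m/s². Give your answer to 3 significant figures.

Resolving the weight along the incline: the component pulling the steel block down the slope is mg sin 51° = 6.9 × 9.8 × 0.7771 = 52.548 N, and the normal force is N = mg cos 51° = 6.9 × 9.8 × 0.6293 = 42.553 N.
Kinetic friction acts up the slope with magnitude f = μN = 0.58 × 42.553 = 24.681 N.
Net force along the incline is 52.548 − 24.681 = 27.867 N, so a = 27.867 / 6.9 = 4.0387 m/s².

4.04 m/s²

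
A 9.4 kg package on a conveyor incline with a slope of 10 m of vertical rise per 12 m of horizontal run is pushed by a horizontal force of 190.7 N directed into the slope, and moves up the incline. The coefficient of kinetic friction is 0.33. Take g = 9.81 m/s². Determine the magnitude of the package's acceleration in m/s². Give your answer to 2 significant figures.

2.5 m/s²

The horizontal push has components F cos 39.81° = 190.7 × 0.7682 = 146.496 N up the incline and F sin 39.81° = 190.7 × 0.6402 = 122.086 N pressing into the surface.
The normal force is therefore N = mg cos 39.81° + F sin 39.81° = 70.839 + 122.086 = 192.925 N, and kinetic friction down the slope is μN = 0.33 × 192.925 = 63.665 N.
Along the incline: F cos 39.81° − mg sin 39.81° − μN = ma, so 146.496 − 59.035 − 63.665 = 9.4 a, giving a = 2.5315 m/s².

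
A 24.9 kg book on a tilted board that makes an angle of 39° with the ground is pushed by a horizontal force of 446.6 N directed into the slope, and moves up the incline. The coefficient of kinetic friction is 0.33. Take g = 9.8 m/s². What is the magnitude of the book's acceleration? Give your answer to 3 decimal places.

1.533 m/s²

The horizontal push has components F cos 39° = 446.6 × 0.7771 = 347.053 N up the incline and F sin 39° = 446.6 × 0.6293 = 281.045 N pressing into the surface.
The normal force is therefore N = mg cos 39° + F sin 39° = 189.628 + 281.045 = 470.673 N, and kinetic friction down the slope is μN = 0.33 × 470.673 = 155.322 N.
Along the incline: F cos 39° − mg sin 39° − μN = ma, so 347.053 − 153.562 − 155.322 = 24.9 a, giving a = 1.5329 m/s².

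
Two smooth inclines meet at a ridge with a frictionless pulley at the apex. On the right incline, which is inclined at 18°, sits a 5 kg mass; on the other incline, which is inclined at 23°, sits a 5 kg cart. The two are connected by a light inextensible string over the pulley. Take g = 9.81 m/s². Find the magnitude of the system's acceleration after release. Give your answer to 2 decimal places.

0.40 m/s²

Resolve each weight along its own incline: the 5 kg mass has component 5 × 9.81 × sin 18° = 15.157 N down its slope, and the 5 kg mass has 5 × 9.81 × sin 23° = 19.165 N down its slope.
The 5 kg side's 19.165 N exceeds the other side's 15.157 N, so that mass slides down and the 5 kg mass slides up. Taking that direction as positive, Newton's second law for the whole system gives 19.165 − 15.157 = (5 + 5) a, so a = 4.008 / 10 = 0.4008 m/s².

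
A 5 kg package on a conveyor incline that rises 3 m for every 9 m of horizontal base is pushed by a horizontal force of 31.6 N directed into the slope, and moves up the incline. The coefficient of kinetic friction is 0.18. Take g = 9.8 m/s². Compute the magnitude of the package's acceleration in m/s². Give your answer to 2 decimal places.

0.86 m/s²

The horizontal push has components F cos 18.43° = 31.6 × 0.9487 = 29.979 N up the incline and F sin 18.43° = 31.6 × 0.3162 = 9.992 N pressing into the surface.
The normal force is therefore N = mg cos 18.43° + F sin 18.43° = 46.486 + 9.992 = 56.478 N, and kinetic friction down the slope is μN = 0.18 × 56.478 = 10.166 N.
Along the incline: F cos 18.43° − mg sin 18.43° − μN = ma, so 29.979 − 15.494 − 10.166 = 5 a, giving a = 0.8638 m/s².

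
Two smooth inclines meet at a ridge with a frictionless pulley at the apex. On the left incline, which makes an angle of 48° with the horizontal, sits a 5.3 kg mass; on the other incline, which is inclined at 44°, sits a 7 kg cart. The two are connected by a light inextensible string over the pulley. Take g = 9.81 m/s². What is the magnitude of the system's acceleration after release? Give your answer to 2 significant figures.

Resolve each weight along its own incline: the 5.3 kg mass has component 5.3 × 9.81 × sin 48° = 38.638 N down its slope, and the 7 kg mass has 7 × 9.81 × sin 44° = 47.702 N down its slope.
The 7 kg side's 47.702 N exceeds the other side's 38.638 N, so that mass slides down and the 5.3 kg mass slides up. Taking that direction as positive, Newton's second law for the whole system gives 47.702 − 38.638 = (5.3 + 7) a, so a = 9.064 / 12.3 = 0.7369 m/s².

0.74 m/s²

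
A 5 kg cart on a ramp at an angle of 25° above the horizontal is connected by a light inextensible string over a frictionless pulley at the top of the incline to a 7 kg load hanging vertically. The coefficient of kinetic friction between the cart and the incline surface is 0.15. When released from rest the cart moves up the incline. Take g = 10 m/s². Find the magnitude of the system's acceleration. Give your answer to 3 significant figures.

For the cart on the incline: the weight component along the slope is m₁g sin 25° = 5 × 10 × 0.4226 = 21.130 N and the normal force is N = m₁g cos 25° = 45.315 N.
Kinetic friction opposes the cart's motion up the incline: f = μN = 0.15 × 45.315 = 6.797 N acting down the slope.
Newton's second law for the cart (up-slope positive): T − 21.130 − 6.797 = 5 a. For the hanging load (downward positive): 7 × 10 − T = 7 a.
Adding the two equations eliminates T: 42.073 = 12 a, so a = 3.5061 m/s².

3.51 m/s²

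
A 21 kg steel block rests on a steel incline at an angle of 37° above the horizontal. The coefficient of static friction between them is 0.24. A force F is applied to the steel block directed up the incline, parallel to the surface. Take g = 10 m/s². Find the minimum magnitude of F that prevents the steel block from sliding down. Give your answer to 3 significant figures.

The normal force is N = mg cos 37° = 167.713 N. With F at its minimum the steel block is on the verge of sliding down, so static friction is at its maximum μ_s N = 0.24 × 167.713 = 40.251 N and acts up the slope.
Equilibrium along the incline: F + μ_s N = mg sin 37°, so F = 126.381 − 40.251 = 86.130 N.

86.1 N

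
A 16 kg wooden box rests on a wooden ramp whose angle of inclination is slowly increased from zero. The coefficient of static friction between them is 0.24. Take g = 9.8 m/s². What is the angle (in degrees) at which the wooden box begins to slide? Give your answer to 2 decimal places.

13.50°

At the threshold of sliding, static friction is at its maximum μ_s N and exactly balances the weight component along the incline: mg sin θ = μ_s mg cos θ.
Hence tan θ = μ_s = 0.24, so θ = arctan(0.24) = 13.4957°.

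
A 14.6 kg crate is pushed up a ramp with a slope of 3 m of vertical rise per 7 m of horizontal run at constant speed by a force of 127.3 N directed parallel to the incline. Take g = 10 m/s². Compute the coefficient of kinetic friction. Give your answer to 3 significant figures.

At constant speed ΣF = 0 along the incline. The applied 127.3 N acts up the slope; the weight component mg sin 23.20° = 57.512 N and kinetic friction μN both act down the slope.
So 127.3 = 57.512 + μ × 134.195, giving μ = (127.3 − 57.512) / 134.195 = 0.5200.

0.520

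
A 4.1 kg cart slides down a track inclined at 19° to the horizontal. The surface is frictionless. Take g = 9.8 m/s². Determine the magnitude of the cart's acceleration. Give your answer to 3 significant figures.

Resolving the weight along the incline: the component pulling the cart down the slope is mg sin 19° = 4.1 × 9.8 × 0.3256 = 13.083 N, and the normal force is N = mg cos 19° = 4.1 × 9.8 × 0.9455 = 37.990 N.
With no friction the net force along the incline is 13.083 N, so a = g sin 19° = 13.083 / 4.1 = 3.1910 m/s².

3.19 m/s²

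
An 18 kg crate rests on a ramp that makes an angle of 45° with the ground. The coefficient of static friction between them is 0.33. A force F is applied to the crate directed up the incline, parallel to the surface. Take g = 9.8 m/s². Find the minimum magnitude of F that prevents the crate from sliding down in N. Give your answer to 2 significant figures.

The normal force is N = mg cos 45° = 124.734 N. With F at its minimum the crate is on the verge of sliding down, so static friction is at its maximum μ_s N = 0.33 × 124.734 = 41.162 N and acts up the slope.
Equilibrium along the incline: F + μ_s N = mg sin 45°, so F = 124.734 − 41.162 = 83.572 N.

84 N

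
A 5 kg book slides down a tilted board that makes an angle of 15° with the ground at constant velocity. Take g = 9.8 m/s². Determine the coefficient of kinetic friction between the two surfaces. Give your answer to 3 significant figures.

0.268

At constant velocity the net force along the incline is zero: mg sin 15° = μ mg cos 15°.
So μ = tan 15° = 0.2588 / 0.9659 = 0.2679.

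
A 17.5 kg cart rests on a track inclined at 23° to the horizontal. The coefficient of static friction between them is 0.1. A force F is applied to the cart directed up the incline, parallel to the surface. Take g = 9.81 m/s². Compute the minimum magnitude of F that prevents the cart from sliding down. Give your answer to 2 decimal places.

The normal force is N = mg cos 23° = 158.028 N. With F at its minimum the cart is on the verge of sliding down, so static friction is at its maximum μ_s N = 0.1 × 158.028 = 15.803 N and acts up the slope.
Equilibrium along the incline: F + μ_s N = mg sin 23°, so F = 67.079 − 15.803 = 51.276 N.

51.28 N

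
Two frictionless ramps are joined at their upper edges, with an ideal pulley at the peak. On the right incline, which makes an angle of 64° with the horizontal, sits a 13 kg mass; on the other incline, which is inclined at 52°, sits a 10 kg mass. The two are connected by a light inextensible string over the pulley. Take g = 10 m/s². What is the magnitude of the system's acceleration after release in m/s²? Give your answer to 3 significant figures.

1.65 m/s²

Resolve each weight along its own incline: the 13 kg mass has component 13 × 10 × sin 64° = 116.843 N down its slope, and the 10 kg mass has 10 × 10 × sin 52° = 78.801 N down its slope.
The 13 kg side's 116.843 N exceeds the other side's 78.801 N, so that mass slides down and the 10 kg mass slides up. Taking that direction as positive, Newton's second law for the whole system gives 116.843 − 78.801 = (13 + 10) a, so a = 38.042 / 23 = 1.6540 m/s².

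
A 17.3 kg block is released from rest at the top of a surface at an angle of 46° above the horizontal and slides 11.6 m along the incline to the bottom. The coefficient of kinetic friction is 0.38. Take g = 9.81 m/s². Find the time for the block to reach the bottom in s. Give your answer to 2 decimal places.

2.28 s

The weight component along the incline is mg sin 46° = 122.081 N and the normal force is N = mg cos 46° = 117.893 N.
Friction up the slope is f = μN = 0.38 × 117.893 = 44.799 N, so the net downslope force is 122.081 − 44.799 = 77.282 N and a = 77.282 / 17.3 = 4.4672 m/s².
Starting from rest, L = ½at², so t = √(2L/a) = √(2 × 11.6 / 4.4672) = 2.2789 s.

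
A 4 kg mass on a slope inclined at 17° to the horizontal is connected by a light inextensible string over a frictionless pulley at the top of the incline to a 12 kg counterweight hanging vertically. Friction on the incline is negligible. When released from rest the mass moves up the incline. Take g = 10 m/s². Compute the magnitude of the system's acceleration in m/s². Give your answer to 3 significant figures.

6.77 m/s²

For the mass on the incline: the weight component along the slope is m₁g sin 17° = 4 × 10 × 0.2924 = 11.696 N and the normal force is N = m₁g cos 17° = 38.252 N.
Newton's second law for the mass (up-slope positive): T − 11.696 = 4 a. For the hanging counterweight (downward positive): 12 × 10 − T = 12 a.
Adding the two equations eliminates T: 108.304 = 16 a, so a = 6.7690 m/s².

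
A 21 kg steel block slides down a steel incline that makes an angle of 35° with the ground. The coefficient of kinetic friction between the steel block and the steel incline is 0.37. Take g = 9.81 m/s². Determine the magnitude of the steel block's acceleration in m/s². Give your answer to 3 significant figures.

2.65 m/s²

Resolving the weight along the incline: the component pulling the steel block down the slope is mg sin 35° = 21 × 9.81 × 0.5736 = 118.167 N, and the normal force is N = mg cos 35° = 21 × 9.81 × 0.8192 = 168.763 N.
Kinetic friction acts up the slope with magnitude f = μN = 0.37 × 168.763 = 62.442 N.
Net force along the incline is 118.167 − 62.442 = 55.725 N, so a = 55.725 / 21 = 2.6536 m/s².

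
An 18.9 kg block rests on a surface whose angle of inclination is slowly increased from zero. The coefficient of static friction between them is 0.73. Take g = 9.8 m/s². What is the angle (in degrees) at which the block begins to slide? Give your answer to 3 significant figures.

36.1°

At the threshold of sliding, static friction is at its maximum μ_s N and exactly balances the weight component along the incline: mg sin θ = μ_s mg cos θ.
Hence tan θ = μ_s = 0.73, so θ = arctan(0.73) = 36.1294°.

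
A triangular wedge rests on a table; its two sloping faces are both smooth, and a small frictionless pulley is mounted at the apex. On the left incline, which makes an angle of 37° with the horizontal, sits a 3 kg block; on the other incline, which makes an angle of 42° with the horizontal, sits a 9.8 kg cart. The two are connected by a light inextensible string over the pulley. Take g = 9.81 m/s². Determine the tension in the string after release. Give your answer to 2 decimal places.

28.64 N

Resolve each weight along its own incline: the 3 kg mass has component 3 × 9.81 × sin 37° = 17.711 N down its slope, and the 9.8 kg mass has 9.8 × 9.81 × sin 42° = 64.329 N down its slope.
The 9.8 kg side's 64.329 N exceeds the other side's 17.711 N, so that mass slides down and the 3 kg mass slides up. Taking that direction as positive, Newton's second law for the whole system gives 64.329 − 17.711 = (3 + 9.8) a, so a = 46.618 / 12.8 = 3.6420 m/s².
For the 3 kg mass (up-slope positive): T − 17.711 = 3 × 3.6420, so T = 28.637 N.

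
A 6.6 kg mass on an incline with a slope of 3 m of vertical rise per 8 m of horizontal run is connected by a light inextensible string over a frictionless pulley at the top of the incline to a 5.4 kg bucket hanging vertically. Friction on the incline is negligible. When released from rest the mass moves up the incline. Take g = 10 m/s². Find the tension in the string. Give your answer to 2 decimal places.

For the mass on the incline: the weight component along the slope is m₁g sin 20.56° = 6.6 × 10 × 0.3511 = 23.173 N and the normal force is N = m₁g cos 20.56° = 61.798 N.
Newton's second law for the mass (up-slope positive): T − 23.173 = 6.6 a. For the hanging bucket (downward positive): 5.4 × 10 − T = 5.4 a.
Adding the two equations eliminates T: 30.827 = 12 a, so a = 2.5689 m/s².
Then from the hanging bucket's equation, T = 5.4 × (10 − 2.5689) = 40.128 N.

40.13 N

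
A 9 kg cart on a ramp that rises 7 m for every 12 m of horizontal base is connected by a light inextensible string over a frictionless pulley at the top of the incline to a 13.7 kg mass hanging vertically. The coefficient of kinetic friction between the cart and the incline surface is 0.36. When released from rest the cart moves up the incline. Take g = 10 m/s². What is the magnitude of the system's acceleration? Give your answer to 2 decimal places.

For the cart on the incline: the weight component along the slope is m₁g sin 30.26° = 9 × 10 × 0.5039 = 45.351 N and the normal force is N = m₁g cos 30.26° = 77.740 N.
Kinetic friction opposes the cart's motion up the incline: f = μN = 0.36 × 77.740 = 27.986 N acting down the slope.
Newton's second law for the cart (up-slope positive): T − 45.351 − 27.986 = 9 a. For the hanging mass (downward positive): 13.7 × 10 − T = 13.7 a.
Adding the two equations eliminates T: 63.663 = 22.7 a, so a = 2.8045 m/s².

2.80 m/s²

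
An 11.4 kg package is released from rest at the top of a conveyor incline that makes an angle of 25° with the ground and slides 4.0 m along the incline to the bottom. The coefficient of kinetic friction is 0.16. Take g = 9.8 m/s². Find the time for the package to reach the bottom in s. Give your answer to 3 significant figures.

1.71 s

The weight component along the incline is mg sin 25° = 47.215 N and the normal force is N = mg cos 25° = 101.253 N.
Friction up the slope is f = μN = 0.16 × 101.253 = 16.200 N, so the net downslope force is 47.215 − 16.200 = 31.015 N and a = 31.015 / 11.4 = 2.7206 m/s².
Starting from rest, L = ½at², so t = √(2L/a) = √(2 × 4.0 / 2.7206) = 1.7148 s.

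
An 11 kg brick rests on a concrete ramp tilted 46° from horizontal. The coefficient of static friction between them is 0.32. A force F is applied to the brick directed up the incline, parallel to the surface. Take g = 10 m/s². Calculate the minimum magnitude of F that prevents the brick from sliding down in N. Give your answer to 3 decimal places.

The normal force is N = mg cos 46° = 76.412 N. With F at its minimum the brick is on the verge of sliding down, so static friction is at its maximum μ_s N = 0.32 × 76.412 = 24.452 N and acts up the slope.
Equilibrium along the incline: F + μ_s N = mg sin 46°, so F = 79.127 − 24.452 = 54.675 N.

54.675 N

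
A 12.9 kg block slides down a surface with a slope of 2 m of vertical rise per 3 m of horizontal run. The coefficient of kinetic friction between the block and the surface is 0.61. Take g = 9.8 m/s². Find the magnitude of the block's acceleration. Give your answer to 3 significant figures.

Resolving the weight along the incline: the component pulling the block down the slope is mg sin 33.69° = 12.9 × 9.8 × 0.5547 = 70.125 N, and the normal force is N = mg cos 33.69° = 12.9 × 9.8 × 0.8321 = 105.194 N.
Kinetic friction acts up the slope with magnitude f = μN = 0.61 × 105.194 = 64.168 N.
Net force along the incline is 70.125 − 64.168 = 5.957 N, so a = 5.957 / 12.9 = 0.4618 m/s².

0.462 m/s²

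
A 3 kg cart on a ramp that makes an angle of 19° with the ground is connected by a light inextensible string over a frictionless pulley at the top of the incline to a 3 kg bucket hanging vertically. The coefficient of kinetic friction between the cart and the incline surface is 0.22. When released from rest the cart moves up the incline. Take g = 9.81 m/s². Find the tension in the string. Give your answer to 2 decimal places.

22.57 N

For the cart on the incline: the weight component along the slope is m₁g sin 19° = 3 × 9.81 × 0.3256 = 9.582 N and the normal force is N = m₁g cos 19° = 27.827 N.
Kinetic friction opposes the cart's motion up the incline: f = μN = 0.22 × 27.827 = 6.122 N acting down the slope.
Newton's second law for the cart (up-slope positive): T − 9.582 − 6.122 = 3 a. For the hanging bucket (downward positive): 3 × 9.81 − T = 3 a.
Adding the two equations eliminates T: 13.726 = 6 a, so a = 2.2877 m/s².
Then from the hanging bucket's equation, T = 3 × (9.81 − 2.2877) = 22.567 N.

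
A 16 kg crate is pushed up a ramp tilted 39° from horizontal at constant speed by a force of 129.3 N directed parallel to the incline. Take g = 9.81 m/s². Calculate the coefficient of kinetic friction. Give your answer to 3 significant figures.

0.250

At constant speed ΣF = 0 along the incline. The applied 129.3 N acts up the slope; the weight component mg sin 39° = 98.778 N and kinetic friction μN both act down the slope.
So 129.3 = 98.778 + μ × 121.981, giving μ = (129.3 − 98.778) / 121.981 = 0.2502.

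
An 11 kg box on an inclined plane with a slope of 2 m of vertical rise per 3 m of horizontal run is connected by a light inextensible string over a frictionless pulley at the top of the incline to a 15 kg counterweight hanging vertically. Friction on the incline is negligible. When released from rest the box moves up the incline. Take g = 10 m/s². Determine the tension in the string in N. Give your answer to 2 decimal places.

For the box on the incline: the weight component along the slope is m₁g sin 33.69° = 11 × 10 × 0.5547 = 61.017 N and the normal force is N = m₁g cos 33.69° = 91.526 N.
Newton's second law for the box (up-slope positive): T − 61.017 = 11 a. For the hanging counterweight (downward positive): 15 × 10 − T = 15 a.
Adding the two equations eliminates T: 88.983 = 26 a, so a = 3.4224 m/s².
Then from the hanging counterweight's equation, T = 15 × (10 − 3.4224) = 98.664 N.

98.66 N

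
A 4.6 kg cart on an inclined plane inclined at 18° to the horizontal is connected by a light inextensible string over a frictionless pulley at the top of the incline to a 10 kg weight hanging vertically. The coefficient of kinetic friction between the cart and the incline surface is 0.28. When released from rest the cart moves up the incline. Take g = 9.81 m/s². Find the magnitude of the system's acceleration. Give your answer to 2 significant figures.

4.9 m/s²

For the cart on the incline: the weight component along the slope is m₁g sin 18° = 4.6 × 9.81 × 0.3090 = 13.944 N and the normal force is N = m₁g cos 18° = 42.917 N.
Kinetic friction opposes the cart's motion up the incline: f = μN = 0.28 × 42.917 = 12.017 N acting down the slope.
Newton's second law for the cart (up-slope positive): T − 13.944 − 12.017 = 4.6 a. For the hanging weight (downward positive): 10 × 9.81 − T = 10 a.
Adding the two equations eliminates T: 72.139 = 14.6 a, so a = 4.9410 m/s².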